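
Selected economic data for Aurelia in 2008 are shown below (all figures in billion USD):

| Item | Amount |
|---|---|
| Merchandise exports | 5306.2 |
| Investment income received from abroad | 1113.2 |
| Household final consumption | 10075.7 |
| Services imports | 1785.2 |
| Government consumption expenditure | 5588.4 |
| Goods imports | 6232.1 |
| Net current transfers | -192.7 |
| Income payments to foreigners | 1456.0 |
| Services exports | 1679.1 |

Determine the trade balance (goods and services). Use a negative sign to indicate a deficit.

-1032.0

Goods balance = 5306.2 - 6232.1 = -925.9
Services balance = 1679.1 - 1785.2 = -106.1
Trade balance (goods + services) = -925.9 + (-106.1) = -1032.0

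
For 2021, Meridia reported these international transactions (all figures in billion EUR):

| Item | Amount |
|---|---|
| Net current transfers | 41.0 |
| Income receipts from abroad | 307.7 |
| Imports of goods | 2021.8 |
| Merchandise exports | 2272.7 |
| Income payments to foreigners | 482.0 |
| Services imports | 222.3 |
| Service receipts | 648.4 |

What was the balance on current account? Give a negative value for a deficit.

543.7

Goods balance = 2272.7 - 2021.8 = 250.9
Services balance = 648.4 - 222.3 = 426.1
Trade balance (goods + services) = 250.9 + 426.1 = 677.0
Net primary income = 307.7 - 482.0 = -174.3
Net secondary income = 41.0
Current account = 677.0 + (-174.3) + 41.0 = 543.7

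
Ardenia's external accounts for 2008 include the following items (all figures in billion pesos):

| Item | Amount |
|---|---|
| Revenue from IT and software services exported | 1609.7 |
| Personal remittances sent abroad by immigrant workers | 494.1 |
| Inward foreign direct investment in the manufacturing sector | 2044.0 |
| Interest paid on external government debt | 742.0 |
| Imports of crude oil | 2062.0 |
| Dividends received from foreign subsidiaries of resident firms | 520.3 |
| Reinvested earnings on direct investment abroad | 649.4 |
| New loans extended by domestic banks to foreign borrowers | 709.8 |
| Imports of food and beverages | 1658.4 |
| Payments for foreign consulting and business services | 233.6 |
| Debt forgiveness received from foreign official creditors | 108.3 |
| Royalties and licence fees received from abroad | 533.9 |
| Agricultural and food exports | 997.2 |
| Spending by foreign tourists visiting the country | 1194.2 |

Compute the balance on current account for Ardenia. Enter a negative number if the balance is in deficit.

Goods: -1658.4 - 2062.0 + 997.2 = -2723.2
Services: -233.6 + 533.9 + 1609.7 + 1194.2 = 3104.2
Primary income: -742.0 + 649.4 + 520.3 = 427.7
Secondary income: -494.1
Current account = (-2723.2) + 3104.2 + 427.7 + (-494.1) = 314.6
(Excluded from the current account — financial account: inward foreign direct investment in the manufacturing sector 2044.0, new loans extended by domestic banks to foreign borrowers 709.8; capital account: debt forgiveness received from foreign official creditors 108.3.)

314.6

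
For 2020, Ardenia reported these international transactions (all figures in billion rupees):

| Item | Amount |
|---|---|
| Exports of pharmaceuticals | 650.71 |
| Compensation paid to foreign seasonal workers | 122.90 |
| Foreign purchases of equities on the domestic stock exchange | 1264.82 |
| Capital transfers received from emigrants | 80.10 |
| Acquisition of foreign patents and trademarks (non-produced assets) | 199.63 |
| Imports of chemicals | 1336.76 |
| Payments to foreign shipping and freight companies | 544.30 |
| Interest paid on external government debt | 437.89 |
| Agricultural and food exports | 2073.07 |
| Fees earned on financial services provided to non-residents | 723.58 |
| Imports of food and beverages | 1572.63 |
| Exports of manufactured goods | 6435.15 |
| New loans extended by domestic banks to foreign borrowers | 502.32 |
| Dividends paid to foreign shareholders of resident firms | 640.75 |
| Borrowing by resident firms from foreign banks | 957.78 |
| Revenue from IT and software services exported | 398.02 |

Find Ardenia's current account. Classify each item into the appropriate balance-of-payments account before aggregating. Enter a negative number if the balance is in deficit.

Goods: 2073.07 + 6435.15 - 1336.76 + 650.71 - 1572.63 = 6249.54
Services: 398.02 + 723.58 - 544.30 = 577.30
Primary income: -437.89 - 122.90 - 640.75 = -1201.54
Current account = 6249.54 + 577.30 + (-1201.54) = 5625.30
(Excluded from the current account — financial account: foreign purchases of equities on the domestic stock exchange 1264.82, new loans extended by domestic banks to foreign borrowers 502.32, borrowing by resident firms from foreign banks 957.78; capital account: capital transfers received from emigrants 80.10, acquisition of foreign patents and trademarks (non-produced assets) 199.63.)

5625.30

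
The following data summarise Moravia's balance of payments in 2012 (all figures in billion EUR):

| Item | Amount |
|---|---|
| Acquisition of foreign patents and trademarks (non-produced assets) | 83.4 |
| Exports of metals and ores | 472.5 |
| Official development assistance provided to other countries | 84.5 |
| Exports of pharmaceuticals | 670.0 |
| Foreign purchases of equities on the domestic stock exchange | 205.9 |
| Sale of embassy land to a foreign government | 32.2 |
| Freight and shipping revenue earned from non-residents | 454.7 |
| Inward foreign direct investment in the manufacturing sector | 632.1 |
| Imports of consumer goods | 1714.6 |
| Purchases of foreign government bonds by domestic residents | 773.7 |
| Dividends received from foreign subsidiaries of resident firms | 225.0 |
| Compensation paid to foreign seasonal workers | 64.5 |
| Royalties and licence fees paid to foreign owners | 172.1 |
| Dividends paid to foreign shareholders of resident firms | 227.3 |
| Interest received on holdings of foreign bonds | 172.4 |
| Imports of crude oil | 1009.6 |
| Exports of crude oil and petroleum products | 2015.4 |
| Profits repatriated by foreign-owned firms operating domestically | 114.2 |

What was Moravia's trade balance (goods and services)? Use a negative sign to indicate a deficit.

716.3

Goods: 472.5 + 2015.4 + 670.0 - 1009.6 - 1714.6 = 433.7
Services: -172.1 + 454.7 = 282.6
Trade balance = 433.7 + 282.6 = 716.3
(Excluded from the trade balance — capital account: acquisition of foreign patents and trademarks (non-produced assets) 83.4, sale of embassy land to a foreign government 32.2; secondary income: official development assistance provided to other countries 84.5; financial account: foreign purchases of equities on the domestic stock exchange 205.9, inward foreign direct investment in the manufacturing sector 632.1, purchases of foreign government bonds by domestic residents 773.7; primary income: dividends received from foreign subsidiaries of resident firms 225.0, compensation paid to foreign seasonal workers 64.5, dividends paid to foreign shareholders of resident firms 227.3, interest received on holdings of foreign bonds 172.4, profits repatriated by foreign-owned firms operating domestically 114.2.)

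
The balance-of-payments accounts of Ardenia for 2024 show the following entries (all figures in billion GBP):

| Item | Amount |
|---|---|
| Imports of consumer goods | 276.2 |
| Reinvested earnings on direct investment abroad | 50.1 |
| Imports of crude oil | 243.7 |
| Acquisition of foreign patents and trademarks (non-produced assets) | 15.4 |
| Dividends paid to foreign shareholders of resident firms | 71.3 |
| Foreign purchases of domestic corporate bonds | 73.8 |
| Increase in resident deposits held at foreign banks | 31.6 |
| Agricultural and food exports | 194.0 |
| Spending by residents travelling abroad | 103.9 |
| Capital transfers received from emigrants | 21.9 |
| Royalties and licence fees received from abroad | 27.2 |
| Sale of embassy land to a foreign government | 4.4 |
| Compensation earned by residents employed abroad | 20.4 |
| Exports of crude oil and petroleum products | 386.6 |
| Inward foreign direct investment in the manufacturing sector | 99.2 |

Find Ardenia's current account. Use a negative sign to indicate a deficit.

Goods: -243.7 + 194.0 + 386.6 - 276.2 = 60.7
Services: -103.9 + 27.2 = -76.7
Primary income: 20.4 - 71.3 + 50.1 = -0.8
Current account = 60.7 + (-76.7) + (-0.8) = -16.8
(Excluded from the current account — capital account: acquisition of foreign patents and trademarks (non-produced assets) 15.4, capital transfers received from emigrants 21.9, sale of embassy land to a foreign government 4.4; financial account: foreign purchases of domestic corporate bonds 73.8, increase in resident deposits held at foreign banks 31.6, inward foreign direct investment in the manufacturing sector 99.2.)

-16.8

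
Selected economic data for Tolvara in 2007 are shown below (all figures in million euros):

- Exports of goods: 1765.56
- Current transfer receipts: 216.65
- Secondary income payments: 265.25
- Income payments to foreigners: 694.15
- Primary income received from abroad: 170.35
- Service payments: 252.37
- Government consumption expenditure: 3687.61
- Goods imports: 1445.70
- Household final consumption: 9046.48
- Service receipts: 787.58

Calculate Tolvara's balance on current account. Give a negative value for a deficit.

Goods balance = 1765.56 - 1445.70 = 319.86
Services balance = 787.58 - 252.37 = 535.21
Trade balance (goods + services) = 319.86 + 535.21 = 855.07
Net primary income = 170.35 - 694.15 = -523.80
Net secondary income = 216.65 - 265.25 = -48.60
Current account = 855.07 + (-523.80) + (-48.60) = 282.67

282.67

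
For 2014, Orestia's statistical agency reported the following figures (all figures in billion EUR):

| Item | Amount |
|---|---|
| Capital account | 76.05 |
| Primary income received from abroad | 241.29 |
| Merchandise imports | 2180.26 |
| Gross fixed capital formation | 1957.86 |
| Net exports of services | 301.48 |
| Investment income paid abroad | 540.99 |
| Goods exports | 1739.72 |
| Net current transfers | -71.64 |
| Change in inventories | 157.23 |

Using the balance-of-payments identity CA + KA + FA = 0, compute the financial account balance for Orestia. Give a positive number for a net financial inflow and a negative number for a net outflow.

Goods balance = 1739.72 - 2180.26 = -440.54
Services balance = 301.48
Trade balance (goods + services) = -440.54 + 301.48 = -139.06
Net primary income = 241.29 - 540.99 = -299.70
Net secondary income = -71.64
Current account = -139.06 + (-299.70) + (-71.64) = -510.40
Financial account = -(-510.40 + 76.05) = 434.35

434.35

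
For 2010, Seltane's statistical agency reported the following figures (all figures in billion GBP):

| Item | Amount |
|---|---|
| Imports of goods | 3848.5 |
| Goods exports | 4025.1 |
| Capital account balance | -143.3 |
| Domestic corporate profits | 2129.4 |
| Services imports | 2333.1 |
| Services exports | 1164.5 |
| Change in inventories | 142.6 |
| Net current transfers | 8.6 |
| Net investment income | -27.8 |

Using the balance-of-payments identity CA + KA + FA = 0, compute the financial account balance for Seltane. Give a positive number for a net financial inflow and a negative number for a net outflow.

Goods balance = 4025.1 - 3848.5 = 176.6
Services balance = 1164.5 - 2333.1 = -1168.6
Trade balance (goods + services) = 176.6 + (-1168.6) = -992.0
Net primary income = -27.8
Net secondary income = 8.6
Current account = -992.0 + (-27.8) + 8.6 = -1011.2
Financial account = -(-1011.2 + (-143.3)) = 1154.5

1154.5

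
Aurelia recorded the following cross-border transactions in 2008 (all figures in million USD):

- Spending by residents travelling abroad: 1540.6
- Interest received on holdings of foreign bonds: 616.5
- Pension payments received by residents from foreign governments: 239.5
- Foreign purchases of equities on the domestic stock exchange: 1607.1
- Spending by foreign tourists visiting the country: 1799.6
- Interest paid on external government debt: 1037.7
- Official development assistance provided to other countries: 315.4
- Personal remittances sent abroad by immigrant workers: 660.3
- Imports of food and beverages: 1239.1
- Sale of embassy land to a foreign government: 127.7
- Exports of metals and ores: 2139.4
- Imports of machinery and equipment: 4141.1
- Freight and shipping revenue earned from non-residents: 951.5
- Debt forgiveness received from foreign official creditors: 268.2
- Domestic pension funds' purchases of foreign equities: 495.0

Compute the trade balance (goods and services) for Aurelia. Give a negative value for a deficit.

-2030.3

Goods: -1239.1 + 2139.4 - 4141.1 = -3240.8
Services: 1799.6 - 1540.6 + 951.5 = 1210.5
Trade balance = -3240.8 + 1210.5 = -2030.3
(Excluded from the trade balance — primary income: interest received on holdings of foreign bonds 616.5, interest paid on external government debt 1037.7; secondary income: pension payments received by residents from foreign governments 239.5, official development assistance provided to other countries 315.4, personal remittances sent abroad by immigrant workers 660.3; financial account: foreign purchases of equities on the domestic stock exchange 1607.1, domestic pension funds' purchases of foreign equities 495.0; capital account: sale of embassy land to a foreign government 127.7, debt forgiveness received from foreign official creditors 268.2.)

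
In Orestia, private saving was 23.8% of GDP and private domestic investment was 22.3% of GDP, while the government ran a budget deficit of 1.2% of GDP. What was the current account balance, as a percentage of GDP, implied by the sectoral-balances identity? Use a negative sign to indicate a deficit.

By the sectoral-balances identity, CA = (S_private - I) + (T - G).
Private balance = 23.8 - 22.3 = 1.5
Government balance (T - G) = -1.2
CA = 1.5 + (-1.2) = 0.3

0.3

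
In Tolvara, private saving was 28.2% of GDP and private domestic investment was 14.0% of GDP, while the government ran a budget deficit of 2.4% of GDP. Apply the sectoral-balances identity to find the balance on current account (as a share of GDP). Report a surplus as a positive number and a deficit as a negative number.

By the sectoral-balances identity, CA = (S_private - I) + (T - G).
Private balance = 28.2 - 14.0 = 14.2
Government balance (T - G) = -2.4
CA = 14.2 + (-2.4) = 11.8

11.8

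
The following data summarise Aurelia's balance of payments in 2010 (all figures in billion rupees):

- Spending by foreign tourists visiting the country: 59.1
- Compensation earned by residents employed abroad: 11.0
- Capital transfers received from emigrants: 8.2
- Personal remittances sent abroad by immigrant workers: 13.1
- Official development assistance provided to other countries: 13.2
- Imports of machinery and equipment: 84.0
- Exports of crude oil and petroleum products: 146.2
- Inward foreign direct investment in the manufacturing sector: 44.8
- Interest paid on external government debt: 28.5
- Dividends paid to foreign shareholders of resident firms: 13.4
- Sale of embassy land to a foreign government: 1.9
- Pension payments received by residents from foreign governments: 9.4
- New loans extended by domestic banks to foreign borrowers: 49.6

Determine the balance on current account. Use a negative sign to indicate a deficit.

73.5

Goods: -84.0 + 146.2 = 62.2
Services: 59.1
Primary income: -28.5 + 11.0 - 13.4 = -30.9
Secondary income: 9.4 - 13.1 - 13.2 = -16.9
Current account = 62.2 + 59.1 + (-30.9) + (-16.9) = 73.5
(Excluded from the current account — capital account: capital transfers received from emigrants 8.2, sale of embassy land to a foreign government 1.9; financial account: inward foreign direct investment in the manufacturing sector 44.8, new loans extended by domestic banks to foreign borrowers 49.6.)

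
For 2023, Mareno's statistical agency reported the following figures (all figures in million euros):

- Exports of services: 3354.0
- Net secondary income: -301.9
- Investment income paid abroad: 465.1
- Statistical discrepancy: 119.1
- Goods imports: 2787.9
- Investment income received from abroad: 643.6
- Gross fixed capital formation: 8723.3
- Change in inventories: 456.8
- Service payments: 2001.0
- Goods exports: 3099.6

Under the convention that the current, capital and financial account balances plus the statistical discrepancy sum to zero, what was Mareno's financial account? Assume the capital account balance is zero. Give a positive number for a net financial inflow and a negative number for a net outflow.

Goods balance = 3099.6 - 2787.9 = 311.7
Services balance = 3354.0 - 2001.0 = 1353.0
Trade balance (goods + services) = 311.7 + 1353.0 = 1664.7
Net primary income = 643.6 - 465.1 = 178.5
Net secondary income = -301.9
Current account = 1664.7 + 178.5 + (-301.9) = 1541.3
Financial account = -(1541.3 + 119.1) = -1660.4

-1660.4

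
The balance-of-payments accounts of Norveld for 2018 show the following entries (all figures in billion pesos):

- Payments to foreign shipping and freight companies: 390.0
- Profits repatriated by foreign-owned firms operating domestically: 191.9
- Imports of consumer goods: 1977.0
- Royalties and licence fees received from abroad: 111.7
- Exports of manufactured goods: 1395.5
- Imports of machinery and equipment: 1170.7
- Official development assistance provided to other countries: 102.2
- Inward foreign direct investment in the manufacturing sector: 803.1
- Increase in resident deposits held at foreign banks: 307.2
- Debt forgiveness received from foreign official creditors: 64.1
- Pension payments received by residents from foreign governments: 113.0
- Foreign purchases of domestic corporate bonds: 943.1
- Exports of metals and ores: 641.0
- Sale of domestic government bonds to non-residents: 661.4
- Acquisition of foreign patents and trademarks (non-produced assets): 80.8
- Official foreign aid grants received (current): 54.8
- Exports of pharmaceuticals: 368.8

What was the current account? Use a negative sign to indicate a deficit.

Goods: 368.8 - 1170.7 + 641.0 - 1977.0 + 1395.5 = -742.4
Services: -390.0 + 111.7 = -278.3
Primary income: -191.9
Secondary income: -102.2 + 54.8 + 113.0 = 65.6
Current account = (-742.4) + (-278.3) + (-191.9) + 65.6 = -1147.0
(Excluded from the current account — financial account: inward foreign direct investment in the manufacturing sector 803.1, increase in resident deposits held at foreign banks 307.2, foreign purchases of domestic corporate bonds 943.1, sale of domestic government bonds to non-residents 661.4; capital account: debt forgiveness received from foreign official creditors 64.1, acquisition of foreign patents and trademarks (non-produced assets) 80.8.)

-1147.0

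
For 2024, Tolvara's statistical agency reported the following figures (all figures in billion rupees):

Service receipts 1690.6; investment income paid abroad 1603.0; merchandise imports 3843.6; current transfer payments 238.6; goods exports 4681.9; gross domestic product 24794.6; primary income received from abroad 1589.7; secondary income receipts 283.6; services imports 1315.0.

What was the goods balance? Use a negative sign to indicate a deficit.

838.3

Goods balance = 4681.9 - 3843.6 = 838.3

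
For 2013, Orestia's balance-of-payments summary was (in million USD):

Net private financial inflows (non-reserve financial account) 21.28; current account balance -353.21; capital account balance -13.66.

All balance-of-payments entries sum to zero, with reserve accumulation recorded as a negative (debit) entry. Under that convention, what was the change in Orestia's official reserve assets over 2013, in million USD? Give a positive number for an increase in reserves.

-345.59

Official reserve transactions balance = -((-353.21) + (-13.66) + 21.28) = 345.59
An accumulation of reserves is recorded as a debit (negative entry), so the change in the stock of reserves is the negative of that balance.
Change in official reserves = -(345.59) = -345.59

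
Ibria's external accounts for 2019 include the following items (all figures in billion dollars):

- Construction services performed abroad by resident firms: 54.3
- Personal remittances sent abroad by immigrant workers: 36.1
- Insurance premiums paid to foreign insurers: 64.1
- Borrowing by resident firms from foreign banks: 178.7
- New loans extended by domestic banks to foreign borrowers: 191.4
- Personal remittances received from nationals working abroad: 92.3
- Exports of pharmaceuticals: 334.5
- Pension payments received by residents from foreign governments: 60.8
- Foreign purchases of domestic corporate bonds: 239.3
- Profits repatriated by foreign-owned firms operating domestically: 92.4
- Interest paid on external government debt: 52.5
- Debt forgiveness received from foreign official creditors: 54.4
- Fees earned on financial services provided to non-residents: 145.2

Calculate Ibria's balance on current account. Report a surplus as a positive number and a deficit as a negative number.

Goods: 334.5
Services: 54.3 - 64.1 + 145.2 = 135.4
Primary income: -52.5 - 92.4 = -144.9
Secondary income: 60.8 + 92.3 - 36.1 = 117.0
Current account = 334.5 + 135.4 + (-144.9) + 117.0 = 442.0
(Excluded from the current account — financial account: borrowing by resident firms from foreign banks 178.7, new loans extended by domestic banks to foreign borrowers 191.4, foreign purchases of domestic corporate bonds 239.3; capital account: debt forgiveness received from foreign official creditors 54.4.)

442.0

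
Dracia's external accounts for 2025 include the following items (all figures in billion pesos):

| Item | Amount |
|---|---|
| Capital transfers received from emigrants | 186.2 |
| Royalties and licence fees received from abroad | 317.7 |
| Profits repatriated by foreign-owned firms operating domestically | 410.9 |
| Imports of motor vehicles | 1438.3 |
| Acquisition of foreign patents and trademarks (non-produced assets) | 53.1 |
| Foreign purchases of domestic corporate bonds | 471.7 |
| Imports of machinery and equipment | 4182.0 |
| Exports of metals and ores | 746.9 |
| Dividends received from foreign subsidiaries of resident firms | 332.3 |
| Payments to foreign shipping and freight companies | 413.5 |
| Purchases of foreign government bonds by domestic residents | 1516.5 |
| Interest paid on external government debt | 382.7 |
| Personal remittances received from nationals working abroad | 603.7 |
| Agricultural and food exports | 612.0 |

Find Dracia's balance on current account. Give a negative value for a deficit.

Goods: -1438.3 + 612.0 - 4182.0 + 746.9 = -4261.4
Services: -413.5 + 317.7 = -95.8
Primary income: -382.7 + 332.3 - 410.9 = -461.3
Secondary income: 603.7
Current account = (-4261.4) + (-95.8) + (-461.3) + 603.7 = -4214.8
(Excluded from the current account — capital account: capital transfers received from emigrants 186.2, acquisition of foreign patents and trademarks (non-produced assets) 53.1; financial account: foreign purchases of domestic corporate bonds 471.7, purchases of foreign government bonds by domestic residents 1516.5.)

-4214.8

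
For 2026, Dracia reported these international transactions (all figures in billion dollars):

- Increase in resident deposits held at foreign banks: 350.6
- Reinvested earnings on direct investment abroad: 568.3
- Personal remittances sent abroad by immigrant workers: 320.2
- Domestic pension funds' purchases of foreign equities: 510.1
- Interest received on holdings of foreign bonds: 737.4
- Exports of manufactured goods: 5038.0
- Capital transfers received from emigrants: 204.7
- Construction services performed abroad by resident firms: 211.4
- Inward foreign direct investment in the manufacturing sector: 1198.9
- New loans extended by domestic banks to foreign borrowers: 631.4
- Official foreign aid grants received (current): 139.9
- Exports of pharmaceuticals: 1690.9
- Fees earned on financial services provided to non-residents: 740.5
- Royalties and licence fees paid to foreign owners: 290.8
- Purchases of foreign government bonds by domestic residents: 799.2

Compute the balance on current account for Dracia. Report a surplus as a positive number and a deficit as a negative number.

8515.4

Goods: 5038.0 + 1690.9 = 6728.9
Services: 211.4 + 740.5 - 290.8 = 661.1
Primary income: 737.4 + 568.3 = 1305.7
Secondary income: 139.9 - 320.2 = -180.3
Current account = 6728.9 + 661.1 + 1305.7 + (-180.3) = 8515.4
(Excluded from the current account — financial account: increase in resident deposits held at foreign banks 350.6, domestic pension funds' purchases of foreign equities 510.1, inward foreign direct investment in the manufacturing sector 1198.9, new loans extended by domestic banks to foreign borrowers 631.4, purchases of foreign government bonds by domestic residents 799.2; capital account: capital transfers received from emigrants 204.7.)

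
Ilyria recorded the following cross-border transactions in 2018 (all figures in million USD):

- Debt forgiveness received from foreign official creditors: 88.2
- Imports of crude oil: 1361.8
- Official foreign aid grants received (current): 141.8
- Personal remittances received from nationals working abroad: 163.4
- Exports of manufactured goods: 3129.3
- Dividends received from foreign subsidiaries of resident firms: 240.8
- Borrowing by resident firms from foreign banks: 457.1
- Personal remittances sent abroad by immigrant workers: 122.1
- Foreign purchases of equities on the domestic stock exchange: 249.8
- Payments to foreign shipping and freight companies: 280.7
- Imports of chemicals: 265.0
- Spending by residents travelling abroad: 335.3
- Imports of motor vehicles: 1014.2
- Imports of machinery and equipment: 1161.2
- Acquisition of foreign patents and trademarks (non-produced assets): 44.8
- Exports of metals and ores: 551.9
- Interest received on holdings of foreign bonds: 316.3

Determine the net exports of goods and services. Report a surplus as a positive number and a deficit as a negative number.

-737.0

Goods: -1014.2 + 3129.3 - 265.0 - 1361.8 - 1161.2 + 551.9 = -121.0
Services: -280.7 - 335.3 = -616.0
Trade balance = -121.0 + (-616.0) = -737.0
(Excluded from the trade balance — capital account: debt forgiveness received from foreign official creditors 88.2, acquisition of foreign patents and trademarks (non-produced assets) 44.8; secondary income: official foreign aid grants received (current) 141.8, personal remittances received from nationals working abroad 163.4, personal remittances sent abroad by immigrant workers 122.1; primary income: dividends received from foreign subsidiaries of resident firms 240.8, interest received on holdings of foreign bonds 316.3; financial account: borrowing by resident firms from foreign banks 457.1, foreign purchases of equities on the domestic stock exchange 249.8.)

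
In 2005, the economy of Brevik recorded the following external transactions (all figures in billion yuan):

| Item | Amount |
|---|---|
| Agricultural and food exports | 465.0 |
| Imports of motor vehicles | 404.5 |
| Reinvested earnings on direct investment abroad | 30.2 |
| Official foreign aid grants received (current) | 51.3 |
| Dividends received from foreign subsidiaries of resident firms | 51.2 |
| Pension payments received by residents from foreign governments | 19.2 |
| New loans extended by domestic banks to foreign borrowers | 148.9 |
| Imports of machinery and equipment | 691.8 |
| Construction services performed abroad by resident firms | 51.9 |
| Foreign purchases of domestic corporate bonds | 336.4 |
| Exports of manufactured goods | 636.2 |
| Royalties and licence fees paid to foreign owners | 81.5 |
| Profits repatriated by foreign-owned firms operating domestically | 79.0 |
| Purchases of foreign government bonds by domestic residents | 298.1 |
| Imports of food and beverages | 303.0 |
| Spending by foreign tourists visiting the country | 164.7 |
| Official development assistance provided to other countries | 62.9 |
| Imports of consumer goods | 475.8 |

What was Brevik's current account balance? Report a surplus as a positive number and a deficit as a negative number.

Goods: -475.8 + 636.2 - 691.8 - 404.5 + 465.0 - 303.0 = -773.9
Services: 51.9 - 81.5 + 164.7 = 135.1
Primary income: -79.0 + 30.2 + 51.2 = 2.4
Secondary income: 51.3 - 62.9 + 19.2 = 7.6
Current account = (-773.9) + 135.1 + 2.4 + 7.6 = -628.8
(Excluded from the current account — financial account: new loans extended by domestic banks to foreign borrowers 148.9, foreign purchases of domestic corporate bonds 336.4, purchases of foreign government bonds by domestic residents 298.1.)

-628.8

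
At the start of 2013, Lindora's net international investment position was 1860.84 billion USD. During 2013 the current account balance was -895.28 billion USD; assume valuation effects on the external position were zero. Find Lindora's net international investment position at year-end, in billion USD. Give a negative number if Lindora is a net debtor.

965.56

With no valuation effects, change in NIIP = current account = -895.28
End-of-year NIIP = 1860.84 + (-895.28) = 965.56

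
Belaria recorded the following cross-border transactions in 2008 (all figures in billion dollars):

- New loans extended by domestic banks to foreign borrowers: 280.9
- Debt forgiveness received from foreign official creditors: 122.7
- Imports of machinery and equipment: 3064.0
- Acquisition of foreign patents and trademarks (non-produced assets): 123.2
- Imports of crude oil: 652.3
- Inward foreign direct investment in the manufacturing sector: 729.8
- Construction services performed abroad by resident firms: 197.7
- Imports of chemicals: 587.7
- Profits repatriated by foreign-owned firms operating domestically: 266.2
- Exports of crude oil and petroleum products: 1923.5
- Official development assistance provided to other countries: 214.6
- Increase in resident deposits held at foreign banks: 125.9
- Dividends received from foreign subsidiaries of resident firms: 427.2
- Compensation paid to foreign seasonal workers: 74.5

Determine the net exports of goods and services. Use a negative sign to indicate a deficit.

-2182.8

Goods: 1923.5 - 3064.0 - 587.7 - 652.3 = -2380.5
Services: 197.7
Trade balance = -2380.5 + 197.7 = -2182.8
(Excluded from the trade balance — financial account: new loans extended by domestic banks to foreign borrowers 280.9, inward foreign direct investment in the manufacturing sector 729.8, increase in resident deposits held at foreign banks 125.9; capital account: debt forgiveness received from foreign official creditors 122.7, acquisition of foreign patents and trademarks (non-produced assets) 123.2; primary income: profits repatriated by foreign-owned firms operating domestically 266.2, dividends received from foreign subsidiaries of resident firms 427.2, compensation paid to foreign seasonal workers 74.5; secondary income: official development assistance provided to other countries 214.6.)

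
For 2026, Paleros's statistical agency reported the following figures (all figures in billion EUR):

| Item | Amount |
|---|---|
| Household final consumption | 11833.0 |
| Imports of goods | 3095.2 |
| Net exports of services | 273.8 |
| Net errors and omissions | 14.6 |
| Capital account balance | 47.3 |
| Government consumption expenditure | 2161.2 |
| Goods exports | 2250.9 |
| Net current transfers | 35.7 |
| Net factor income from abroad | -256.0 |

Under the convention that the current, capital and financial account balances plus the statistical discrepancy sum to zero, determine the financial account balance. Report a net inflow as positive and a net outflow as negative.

Goods balance = 2250.9 - 3095.2 = -844.3
Services balance = 273.8
Trade balance (goods + services) = -844.3 + 273.8 = -570.5
Net primary income = -256.0
Net secondary income = 35.7
Current account = -570.5 + (-256.0) + 35.7 = -790.8
Financial account = -(-790.8 + 47.3 + 14.6) = 728.9

728.9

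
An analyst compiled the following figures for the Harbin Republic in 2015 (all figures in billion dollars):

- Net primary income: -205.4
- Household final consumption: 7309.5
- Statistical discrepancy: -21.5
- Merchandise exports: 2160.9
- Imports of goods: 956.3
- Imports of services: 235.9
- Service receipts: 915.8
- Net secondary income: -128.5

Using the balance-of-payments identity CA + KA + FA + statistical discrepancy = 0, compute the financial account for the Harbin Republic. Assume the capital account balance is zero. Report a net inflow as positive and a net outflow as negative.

-1529.1

Goods balance = 2160.9 - 956.3 = 1204.6
Services balance = 915.8 - 235.9 = 679.9
Trade balance (goods + services) = 1204.6 + 679.9 = 1884.5
Net primary income = -205.4
Net secondary income = -128.5
Current account = 1884.5 + (-205.4) + (-128.5) = 1550.6
Financial account = -(1550.6 + (-21.5)) = -1529.1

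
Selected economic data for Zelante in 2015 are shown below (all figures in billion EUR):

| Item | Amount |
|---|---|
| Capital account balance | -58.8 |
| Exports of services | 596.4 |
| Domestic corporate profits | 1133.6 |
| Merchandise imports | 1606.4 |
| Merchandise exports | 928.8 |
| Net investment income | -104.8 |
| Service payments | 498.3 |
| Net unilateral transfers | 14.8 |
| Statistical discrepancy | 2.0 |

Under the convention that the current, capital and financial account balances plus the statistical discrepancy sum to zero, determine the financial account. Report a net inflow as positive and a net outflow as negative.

Goods balance = 928.8 - 1606.4 = -677.6
Services balance = 596.4 - 498.3 = 98.1
Trade balance (goods + services) = -677.6 + 98.1 = -579.5
Net primary income = -104.8
Net secondary income = 14.8
Current account = -579.5 + (-104.8) + 14.8 = -669.5
Financial account = -(-669.5 + (-58.8) + 2.0) = 726.3

726.3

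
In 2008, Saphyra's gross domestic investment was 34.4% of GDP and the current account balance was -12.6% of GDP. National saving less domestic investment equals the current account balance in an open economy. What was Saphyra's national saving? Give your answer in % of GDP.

S = I + CA = 34.4 + (-12.6) = 21.8

21.8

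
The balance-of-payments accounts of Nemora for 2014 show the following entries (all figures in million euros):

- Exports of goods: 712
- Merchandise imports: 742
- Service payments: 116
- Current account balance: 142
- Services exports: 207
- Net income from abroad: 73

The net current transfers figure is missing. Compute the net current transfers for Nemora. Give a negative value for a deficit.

Current account = goods balance + services balance + net primary income + net secondary income
Sum of the known components = 134
Net current transfers = CA - (known components) = 142 - 134 = 8

8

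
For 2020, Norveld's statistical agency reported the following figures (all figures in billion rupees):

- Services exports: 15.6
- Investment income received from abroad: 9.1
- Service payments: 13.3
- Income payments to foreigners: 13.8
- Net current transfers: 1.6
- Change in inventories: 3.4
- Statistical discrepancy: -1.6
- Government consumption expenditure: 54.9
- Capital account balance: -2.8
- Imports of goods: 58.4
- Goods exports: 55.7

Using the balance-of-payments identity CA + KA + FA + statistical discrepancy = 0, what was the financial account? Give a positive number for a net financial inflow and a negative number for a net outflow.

Goods balance = 55.7 - 58.4 = -2.7
Services balance = 15.6 - 13.3 = 2.3
Trade balance (goods + services) = -2.7 + 2.3 = -0.4
Net primary income = 9.1 - 13.8 = -4.7
Net secondary income = 1.6
Current account = -0.4 + (-4.7) + 1.6 = -3.5
Financial account = -(-3.5 + (-2.8) + (-1.6)) = 7.9

7.9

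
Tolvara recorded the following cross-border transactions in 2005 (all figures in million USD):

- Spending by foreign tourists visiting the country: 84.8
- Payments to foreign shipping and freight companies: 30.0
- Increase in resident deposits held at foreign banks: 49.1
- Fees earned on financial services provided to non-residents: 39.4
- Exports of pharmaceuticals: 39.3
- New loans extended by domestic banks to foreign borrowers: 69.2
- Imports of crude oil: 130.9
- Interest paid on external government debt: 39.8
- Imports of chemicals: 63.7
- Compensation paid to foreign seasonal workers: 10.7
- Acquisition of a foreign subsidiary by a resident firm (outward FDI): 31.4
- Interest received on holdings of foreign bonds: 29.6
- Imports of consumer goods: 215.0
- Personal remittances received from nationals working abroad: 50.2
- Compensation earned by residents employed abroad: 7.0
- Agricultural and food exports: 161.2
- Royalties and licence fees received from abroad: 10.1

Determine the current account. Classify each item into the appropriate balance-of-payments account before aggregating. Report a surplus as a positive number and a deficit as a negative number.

Goods: -215.0 + 39.3 + 161.2 - 63.7 - 130.9 = -209.1
Services: -30.0 + 10.1 + 84.8 + 39.4 = 104.3
Primary income: 7.0 - 39.8 - 10.7 + 29.6 = -13.9
Secondary income: 50.2
Current account = (-209.1) + 104.3 + (-13.9) + 50.2 = -68.5
(Excluded from the current account — financial account: increase in resident deposits held at foreign banks 49.1, new loans extended by domestic banks to foreign borrowers 69.2, acquisition of a foreign subsidiary by a resident firm (outward FDI) 31.4.)

-68.5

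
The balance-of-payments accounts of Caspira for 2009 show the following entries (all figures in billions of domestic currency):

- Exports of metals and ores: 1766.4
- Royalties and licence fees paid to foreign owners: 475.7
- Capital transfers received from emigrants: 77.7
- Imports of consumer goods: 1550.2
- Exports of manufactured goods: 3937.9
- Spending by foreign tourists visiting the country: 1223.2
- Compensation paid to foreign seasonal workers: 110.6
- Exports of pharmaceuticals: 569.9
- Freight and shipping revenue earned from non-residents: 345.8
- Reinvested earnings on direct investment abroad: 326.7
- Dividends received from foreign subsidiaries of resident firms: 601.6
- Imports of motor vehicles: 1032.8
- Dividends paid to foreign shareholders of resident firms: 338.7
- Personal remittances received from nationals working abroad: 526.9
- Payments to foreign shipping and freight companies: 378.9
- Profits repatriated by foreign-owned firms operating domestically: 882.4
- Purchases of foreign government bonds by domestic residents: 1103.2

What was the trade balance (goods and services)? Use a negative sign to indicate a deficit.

4405.6

Goods: 569.9 + 1766.4 - 1550.2 + 3937.9 - 1032.8 = 3691.2
Services: -475.7 - 378.9 + 345.8 + 1223.2 = 714.4
Trade balance = 3691.2 + 714.4 = 4405.6
(Excluded from the trade balance — capital account: capital transfers received from emigrants 77.7; primary income: compensation paid to foreign seasonal workers 110.6, reinvested earnings on direct investment abroad 326.7, dividends received from foreign subsidiaries of resident firms 601.6, dividends paid to foreign shareholders of resident firms 338.7, profits repatriated by foreign-owned firms operating domestically 882.4; secondary income: personal remittances received from nationals working abroad 526.9; financial account: purchases of foreign government bonds by domestic residents 1103.2.)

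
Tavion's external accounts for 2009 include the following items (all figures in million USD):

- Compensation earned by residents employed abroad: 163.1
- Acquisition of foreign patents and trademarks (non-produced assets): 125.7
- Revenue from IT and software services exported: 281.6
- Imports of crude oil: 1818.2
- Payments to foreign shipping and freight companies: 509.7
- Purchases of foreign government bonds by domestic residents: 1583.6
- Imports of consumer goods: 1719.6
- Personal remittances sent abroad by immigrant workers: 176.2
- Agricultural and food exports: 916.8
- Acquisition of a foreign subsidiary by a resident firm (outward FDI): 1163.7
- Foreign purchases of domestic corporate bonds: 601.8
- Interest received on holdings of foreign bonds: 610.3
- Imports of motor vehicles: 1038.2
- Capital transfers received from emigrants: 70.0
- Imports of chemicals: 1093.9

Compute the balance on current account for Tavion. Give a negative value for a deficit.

Goods: -1818.2 + 916.8 - 1093.9 - 1719.6 - 1038.2 = -4753.1
Services: -509.7 + 281.6 = -228.1
Primary income: 610.3 + 163.1 = 773.4
Secondary income: -176.2
Current account = (-4753.1) + (-228.1) + 773.4 + (-176.2) = -4384.0
(Excluded from the current account — capital account: acquisition of foreign patents and trademarks (non-produced assets) 125.7, capital transfers received from emigrants 70.0; financial account: purchases of foreign government bonds by domestic residents 1583.6, acquisition of a foreign subsidiary by a resident firm (outward FDI) 1163.7, foreign purchases of domestic corporate bonds 601.8.)

-4384.0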